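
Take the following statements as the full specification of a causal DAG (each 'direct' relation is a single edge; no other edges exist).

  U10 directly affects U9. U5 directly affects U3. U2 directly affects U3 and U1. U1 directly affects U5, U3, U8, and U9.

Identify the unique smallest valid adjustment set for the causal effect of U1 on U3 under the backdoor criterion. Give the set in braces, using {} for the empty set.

Variables eligible for adjustment (non-descendants of U1, excluding U1 and U3): {U10, U2}.
Backdoor paths from U1 to U3:
  P1: U1 <- U2 -> U3
The empty set is not sufficient: P1 (U1 <- U2 -> U3) has no collider blocking it and no conditioned non-collider, so it is open.
Try {U2}:
  P1: blocked at fork node U2 ∈ conditioning set.
{U2} contains no descendant of U1 and blocks every backdoor path.
No other singleton works — e.g. {U10} leaves P1 open — so {U2} is the unique smallest valid adjustment set.

{U2}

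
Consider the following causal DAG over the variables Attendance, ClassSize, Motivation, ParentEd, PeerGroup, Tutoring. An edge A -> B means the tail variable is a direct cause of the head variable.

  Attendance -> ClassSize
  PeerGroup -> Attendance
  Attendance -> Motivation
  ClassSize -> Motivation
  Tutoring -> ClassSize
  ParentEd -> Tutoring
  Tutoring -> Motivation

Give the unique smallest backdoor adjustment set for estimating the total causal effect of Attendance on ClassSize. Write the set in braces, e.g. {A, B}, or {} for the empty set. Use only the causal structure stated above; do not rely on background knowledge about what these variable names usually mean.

Variables eligible for adjustment (non-descendants of Attendance, excluding Attendance and ClassSize): {ParentEd, PeerGroup, Tutoring}.
Backdoor paths from Attendance to ClassSize:
  (none)
With no backdoor paths the empty set already satisfies the criterion, and it is trivially minimal.

{}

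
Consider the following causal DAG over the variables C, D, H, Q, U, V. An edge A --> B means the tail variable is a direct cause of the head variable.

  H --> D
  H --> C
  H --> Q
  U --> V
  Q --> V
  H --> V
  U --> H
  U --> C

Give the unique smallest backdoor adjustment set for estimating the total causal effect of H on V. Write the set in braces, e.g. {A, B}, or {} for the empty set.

{U}

Variables eligible for adjustment (non-descendants of H, excluding H and V): {U}.
Backdoor paths from H to V:
  P1: H <- U -> V
The empty set is not sufficient: P1 (H <- U -> V) has no collider blocking it and no conditioned non-collider, so it is open.
Try {U}:
  P1: blocked at fork node U ∈ conditioning set.
{U} contains no descendant of H and blocks every backdoor path.
{U} is the unique smallest valid adjustment set.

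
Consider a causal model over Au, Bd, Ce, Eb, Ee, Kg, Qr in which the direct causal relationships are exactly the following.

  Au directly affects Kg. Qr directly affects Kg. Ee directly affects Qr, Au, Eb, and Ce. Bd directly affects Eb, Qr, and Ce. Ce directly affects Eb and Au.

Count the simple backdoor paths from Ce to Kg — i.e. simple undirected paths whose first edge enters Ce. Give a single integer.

7

A backdoor path from Ce to Kg is any simple undirected path whose first edge points into Ce (i.e. leaves Ce via a parent).
Parents of Ce: {Bd, Ee}.
Enumerating:
  P1: Ce <- Bd -> Eb <- Ee -> Qr -> Kg
  P2: Ce <- Bd -> Eb <- Ee -> Au -> Kg
  P3: Ce <- Bd -> Qr <- Ee -> Au -> Kg
  P4: Ce <- Bd -> Qr -> Kg
  P5: Ce <- Ee -> Eb <- Bd -> Qr -> Kg
  P6: Ce <- Ee -> Qr -> Kg
  P7: Ce <- Ee -> Au -> Kg
That exhausts the simple backdoor paths. Count: 7.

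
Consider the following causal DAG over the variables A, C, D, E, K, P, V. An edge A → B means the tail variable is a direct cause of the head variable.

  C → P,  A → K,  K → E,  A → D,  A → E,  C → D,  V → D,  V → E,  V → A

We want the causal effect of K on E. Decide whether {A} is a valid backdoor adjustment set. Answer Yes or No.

Yes

Backdoor paths from K to E (paths whose first edge points into K):
  P1: K <- A <- V -> E
  P2: K <- A -> D <- V -> E
  P3: K <- A -> E
Condition 1 (no descendant of K in the set): holds — descendants of K are {E}; none are in {A}.
Condition 2 (every backdoor path blocked by {A}):
  P1: blocked at chain node A ∈ conditioning set.
  P2: blocked at fork node A ∈ conditioning set.
  P3: blocked at fork node A ∈ conditioning set.
{A} satisfies the backdoor criterion.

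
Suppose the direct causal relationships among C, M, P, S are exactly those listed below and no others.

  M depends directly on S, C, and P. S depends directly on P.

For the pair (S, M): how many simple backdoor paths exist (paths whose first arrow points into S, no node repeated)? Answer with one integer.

A backdoor path from S to M is any simple undirected path whose first edge points into S (i.e. leaves S via a parent).
Parents of S: {P}.
Enumerating:
  P1: S <- P -> M
That exhausts the simple backdoor paths. Count: 1.

1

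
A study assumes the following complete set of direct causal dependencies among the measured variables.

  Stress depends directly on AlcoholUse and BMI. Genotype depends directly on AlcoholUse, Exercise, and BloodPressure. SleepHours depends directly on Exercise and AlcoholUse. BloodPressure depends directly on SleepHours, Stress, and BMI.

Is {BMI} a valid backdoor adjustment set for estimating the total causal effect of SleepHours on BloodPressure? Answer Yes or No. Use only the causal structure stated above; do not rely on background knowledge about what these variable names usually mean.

Backdoor paths from SleepHours to BloodPressure (paths whose first edge points into SleepHours):
  P1: SleepHours <- Exercise -> Genotype <- AlcoholUse -> Stress <- BMI -> BloodPressure
  P2: SleepHours <- Exercise -> Genotype <- AlcoholUse -> Stress -> BloodPressure
  P3: SleepHours <- Exercise -> Genotype <- BloodPressure
  P4: SleepHours <- AlcoholUse -> Stress <- BMI -> BloodPressure
  P5: SleepHours <- AlcoholUse -> Stress -> BloodPressure
  P6: SleepHours <- AlcoholUse -> Genotype <- BloodPressure
Condition 1 (no descendant of SleepHours in the set): holds — descendants of SleepHours are {BloodPressure, Genotype}; none are in {BMI}.
Condition 2 (every backdoor path blocked by {BMI}):
  P1: blocked at collider Genotype (neither it nor any descendant is in the conditioning set).
  P2: blocked at collider Genotype (neither it nor any descendant is in the conditioning set).
  P3: blocked at collider Genotype (neither it nor any descendant is in the conditioning set).
  P4: blocked at collider Stress (neither it nor any descendant is in the conditioning set).
  P5: open — no interior node is in the conditioning set.
  P6: blocked at collider Genotype (neither it nor any descendant is in the conditioning set).
{BMI} does not satisfy the backdoor criterion.

No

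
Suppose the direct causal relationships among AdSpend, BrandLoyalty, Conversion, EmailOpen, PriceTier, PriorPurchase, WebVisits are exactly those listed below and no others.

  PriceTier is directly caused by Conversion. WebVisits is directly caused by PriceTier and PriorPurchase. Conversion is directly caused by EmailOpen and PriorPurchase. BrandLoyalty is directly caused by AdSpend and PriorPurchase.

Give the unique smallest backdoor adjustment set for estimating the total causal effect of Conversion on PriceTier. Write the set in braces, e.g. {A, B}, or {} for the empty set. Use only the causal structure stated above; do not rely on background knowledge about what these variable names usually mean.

{}

Variables eligible for adjustment (non-descendants of Conversion, excluding Conversion and PriceTier): {AdSpend, BrandLoyalty, EmailOpen, PriorPurchase}.
Backdoor paths from Conversion to PriceTier:
  P1: Conversion <- PriorPurchase -> WebVisits <- PriceTier
Each backdoor path contains an unconditioned collider, so every path is already blocked with the empty conditioning set:
  P1: blocked at collider WebVisits (neither it nor any descendant is in the conditioning set).
The empty set is therefore the unique smallest valid set.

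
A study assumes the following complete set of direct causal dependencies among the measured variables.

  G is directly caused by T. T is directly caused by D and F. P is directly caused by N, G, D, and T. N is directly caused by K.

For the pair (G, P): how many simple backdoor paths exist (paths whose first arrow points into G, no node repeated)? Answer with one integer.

2

A backdoor path from G to P is any simple undirected path whose first edge points into G (i.e. leaves G via a parent).
Parents of G: {T}.
Enumerating:
  P1: G <- T <- D -> P
  P2: G <- T -> P
That exhausts the simple backdoor paths. Count: 2.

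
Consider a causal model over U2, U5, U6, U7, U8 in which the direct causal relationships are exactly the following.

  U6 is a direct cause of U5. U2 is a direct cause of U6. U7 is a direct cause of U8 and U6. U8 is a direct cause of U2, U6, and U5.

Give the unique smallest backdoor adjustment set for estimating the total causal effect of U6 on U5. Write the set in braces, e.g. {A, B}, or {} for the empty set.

{U8}

Variables eligible for adjustment (non-descendants of U6, excluding U6 and U5): {U2, U7, U8}.
Backdoor paths from U6 to U5:
  P1: U6 <- U7 -> U8 -> U5
  P2: U6 <- U8 -> U5
  P3: U6 <- U2 <- U8 -> U5
The empty set is not sufficient: P1 (U6 <- U7 -> U8 -> U5) has no collider blocking it and no conditioned non-collider, so it is open.
Try {U8}:
  P1: blocked at chain node U8 ∈ conditioning set.
  P2: blocked at fork node U8 ∈ conditioning set.
  P3: blocked at fork node U8 ∈ conditioning set.
{U8} contains no descendant of U6 and blocks every backdoor path.
No other singleton works — e.g. {U7} leaves P2 open — so {U8} is the unique smallest valid adjustment set.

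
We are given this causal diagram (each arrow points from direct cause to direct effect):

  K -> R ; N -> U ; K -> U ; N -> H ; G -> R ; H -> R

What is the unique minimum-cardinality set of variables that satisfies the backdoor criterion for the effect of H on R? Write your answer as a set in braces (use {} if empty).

{}

Variables eligible for adjustment (non-descendants of H, excluding H and R): {G, K, N, U}.
Backdoor paths from H to R:
  P1: H <- N -> U <- K -> R
Each backdoor path contains an unconditioned collider, so every path is already blocked with the empty conditioning set:
  P1: blocked at collider U (neither it nor any descendant is in the conditioning set).
The empty set is therefore the unique smallest valid set.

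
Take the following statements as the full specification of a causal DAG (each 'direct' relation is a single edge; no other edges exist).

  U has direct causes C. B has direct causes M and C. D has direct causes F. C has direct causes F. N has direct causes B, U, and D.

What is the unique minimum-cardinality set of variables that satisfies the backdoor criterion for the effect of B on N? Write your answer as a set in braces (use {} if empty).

Variables eligible for adjustment (non-descendants of B, excluding B and N): {C, D, F, M, U}.
Backdoor paths from B to N:
  P1: B <- C <- F -> D -> N
  P2: B <- C -> U -> N
The empty set is not sufficient: P1 (B <- C <- F -> D -> N) has no collider blocking it and no conditioned non-collider, so it is open.
Try {C}:
  P1: blocked at chain node C ∈ conditioning set.
  P2: blocked at fork node C ∈ conditioning set.
{C} contains no descendant of B and blocks every backdoor path.
No other singleton works — e.g. {F} leaves P2 open — so {C} is the unique smallest valid adjustment set.

{C}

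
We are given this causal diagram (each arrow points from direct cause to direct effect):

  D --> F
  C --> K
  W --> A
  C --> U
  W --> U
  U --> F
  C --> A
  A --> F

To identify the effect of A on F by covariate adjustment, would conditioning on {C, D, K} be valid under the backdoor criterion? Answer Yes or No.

Backdoor paths from A to F (paths whose first edge points into A):
  P1: A <- C -> U -> F
  P2: A <- W -> U -> F
Condition 1 (no descendant of A in the set): holds — descendants of A are {F}; none are in {C, D, K}.
Condition 2 (every backdoor path blocked by {C, D, K}):
  P1: blocked at fork node C ∈ conditioning set.
  P2: open — no interior node is in the conditioning set.
{C, D, K} does not satisfy the backdoor criterion.

No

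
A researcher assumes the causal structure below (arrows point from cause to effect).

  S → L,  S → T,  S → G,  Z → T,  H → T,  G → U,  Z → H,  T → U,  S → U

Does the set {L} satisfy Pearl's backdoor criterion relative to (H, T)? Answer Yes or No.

Backdoor paths from H to T (paths whose first edge points into H):
  P1: H <- Z -> T
Condition 1 (no descendant of H in the set): holds — descendants of H are {T, U}; none are in {L}.
Condition 2 (every backdoor path blocked by {L}):
  P1: open — no interior node is in the conditioning set.
{L} does not satisfy the backdoor criterion.

No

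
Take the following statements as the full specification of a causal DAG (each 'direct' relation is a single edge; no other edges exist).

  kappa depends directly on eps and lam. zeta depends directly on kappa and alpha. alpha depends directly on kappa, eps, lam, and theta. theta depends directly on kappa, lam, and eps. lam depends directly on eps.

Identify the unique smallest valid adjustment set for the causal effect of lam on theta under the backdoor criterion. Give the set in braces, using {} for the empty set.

Variables eligible for adjustment (non-descendants of lam, excluding lam and theta): {eps}.
Backdoor paths from lam to theta:
  P1: lam <- eps -> kappa -> theta
  P2: lam <- eps -> kappa -> alpha <- theta
  P3: lam <- eps -> kappa -> zeta <- alpha <- theta
  P4: lam <- eps -> theta
  P5: lam <- eps -> alpha <- kappa -> theta
  P6: lam <- eps -> alpha <- theta
  P7: lam <- eps -> alpha -> zeta <- kappa -> theta
The empty set is not sufficient: P1 (lam <- eps -> kappa -> theta) has no collider blocking it and no conditioned non-collider, so it is open.
Try {eps}:
  P1: blocked at fork node eps ∈ conditioning set.
  P2: blocked at fork node eps ∈ conditioning set.
  P3: blocked at fork node eps ∈ conditioning set.
  P4: blocked at fork node eps ∈ conditioning set.
  P5: blocked at fork node eps ∈ conditioning set.
  P6: blocked at fork node eps ∈ conditioning set.
  P7: blocked at fork node eps ∈ conditioning set.
{eps} contains no descendant of lam and blocks every backdoor path.
{eps} is the unique smallest valid adjustment set.

{eps}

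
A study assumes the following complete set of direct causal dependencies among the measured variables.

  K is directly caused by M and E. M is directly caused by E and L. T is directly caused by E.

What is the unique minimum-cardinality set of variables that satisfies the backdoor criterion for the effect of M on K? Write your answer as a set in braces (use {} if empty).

Variables eligible for adjustment (non-descendants of M, excluding M and K): {E, L, T}.
Backdoor paths from M to K:
  P1: M <- E -> K
The empty set is not sufficient: P1 (M <- E -> K) has no collider blocking it and no conditioned non-collider, so it is open.
Try {E}:
  P1: blocked at fork node E ∈ conditioning set.
{E} contains no descendant of M and blocks every backdoor path.
No other singleton works — e.g. {L} leaves P1 open — so {E} is the unique smallest valid adjustment set.

{E}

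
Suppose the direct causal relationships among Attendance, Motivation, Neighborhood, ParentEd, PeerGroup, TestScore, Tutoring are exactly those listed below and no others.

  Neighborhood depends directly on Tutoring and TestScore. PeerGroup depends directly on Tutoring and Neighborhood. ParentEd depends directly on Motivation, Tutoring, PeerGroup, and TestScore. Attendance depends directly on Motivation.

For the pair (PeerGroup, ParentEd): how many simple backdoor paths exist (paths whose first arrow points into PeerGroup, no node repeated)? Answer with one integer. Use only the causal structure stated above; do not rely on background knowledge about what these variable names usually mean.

A backdoor path from PeerGroup to ParentEd is any simple undirected path whose first edge points into PeerGroup (i.e. leaves PeerGroup via a parent).
Parents of PeerGroup: {Neighborhood, Tutoring}.
Enumerating:
  P1: PeerGroup <- Tutoring -> Neighborhood <- TestScore -> ParentEd
  P2: PeerGroup <- Tutoring -> ParentEd
  P3: PeerGroup <- Neighborhood <- Tutoring -> ParentEd
  P4: PeerGroup <- Neighborhood <- TestScore -> ParentEd
That exhausts the simple backdoor paths. Count: 4.

4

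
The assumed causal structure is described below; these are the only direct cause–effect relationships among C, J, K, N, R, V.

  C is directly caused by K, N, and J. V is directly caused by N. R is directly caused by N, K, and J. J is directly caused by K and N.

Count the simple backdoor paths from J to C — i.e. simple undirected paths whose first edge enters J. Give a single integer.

A backdoor path from J to C is any simple undirected path whose first edge points into J (i.e. leaves J via a parent).
Parents of J: {K, N}.
Enumerating:
  P1: J <- K -> R <- N -> C
  P2: J <- K -> C
  P3: J <- N -> R <- K -> C
  P4: J <- N -> C
That exhausts the simple backdoor paths. Count: 4.

4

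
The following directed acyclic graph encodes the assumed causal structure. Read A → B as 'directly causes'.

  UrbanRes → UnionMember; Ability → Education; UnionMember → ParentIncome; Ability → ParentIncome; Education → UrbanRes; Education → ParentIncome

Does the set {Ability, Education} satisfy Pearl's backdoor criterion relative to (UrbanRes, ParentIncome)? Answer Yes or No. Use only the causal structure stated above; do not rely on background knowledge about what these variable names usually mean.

Yes

Backdoor paths from UrbanRes to ParentIncome (paths whose first edge points into UrbanRes):
  P1: UrbanRes <- Education <- Ability -> ParentIncome
  P2: UrbanRes <- Education -> ParentIncome
Condition 1 (no descendant of UrbanRes in the set): holds — descendants of UrbanRes are {ParentIncome, UnionMember}; none are in {Ability, Education}.
Condition 2 (every backdoor path blocked by {Ability, Education}):
  P1: blocked at chain node Education ∈ conditioning set.
  P2: blocked at fork node Education ∈ conditioning set.
{Ability, Education} satisfies the backdoor criterion.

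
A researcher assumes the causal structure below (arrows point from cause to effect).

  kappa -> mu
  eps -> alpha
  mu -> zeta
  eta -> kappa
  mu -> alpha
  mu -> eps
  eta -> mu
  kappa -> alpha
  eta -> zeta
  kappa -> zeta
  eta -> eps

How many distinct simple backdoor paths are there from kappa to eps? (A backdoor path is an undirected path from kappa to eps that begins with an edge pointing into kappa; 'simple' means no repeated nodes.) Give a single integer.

A backdoor path from kappa to eps is any simple undirected path whose first edge points into kappa (i.e. leaves kappa via a parent).
Parents of kappa: {eta}.
Enumerating:
  P1: kappa <- eta -> mu -> eps
  P2: kappa <- eta -> mu -> alpha <- eps
  P3: kappa <- eta -> eps
  P4: kappa <- eta -> zeta <- mu -> eps
  P5: kappa <- eta -> zeta <- mu -> alpha <- eps
That exhausts the simple backdoor paths. Count: 5.

5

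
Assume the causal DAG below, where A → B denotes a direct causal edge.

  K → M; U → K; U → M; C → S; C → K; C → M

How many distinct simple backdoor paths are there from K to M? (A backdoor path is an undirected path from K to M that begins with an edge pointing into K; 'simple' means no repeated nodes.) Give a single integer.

2

A backdoor path from K to M is any simple undirected path whose first edge points into K (i.e. leaves K via a parent).
Parents of K: {C, U}.
Enumerating:
  P1: K <- U -> M
  P2: K <- C -> M
That exhausts the simple backdoor paths. Count: 2.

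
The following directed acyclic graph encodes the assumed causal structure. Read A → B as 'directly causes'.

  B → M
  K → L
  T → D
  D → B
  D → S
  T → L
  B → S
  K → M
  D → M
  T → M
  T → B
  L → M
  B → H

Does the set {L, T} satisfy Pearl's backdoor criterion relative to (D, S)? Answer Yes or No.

Yes

Backdoor paths from D to S (paths whose first edge points into D):
  P1: D <- T -> L <- K -> M <- B -> S
  P2: D <- T -> L -> M <- B -> S
  P3: D <- T -> B -> S
  P4: D <- T -> M <- B -> S
Condition 1 (no descendant of D in the set): holds — descendants of D are {B, H, M, S}; none are in {L, T}.
Condition 2 (every backdoor path blocked by {L, T}):
  P1: blocked at fork node T ∈ conditioning set.
  P2: blocked at fork node T ∈ conditioning set.
  P3: blocked at fork node T ∈ conditioning set.
  P4: blocked at fork node T ∈ conditioning set.
{L, T} satisfies the backdoor criterion.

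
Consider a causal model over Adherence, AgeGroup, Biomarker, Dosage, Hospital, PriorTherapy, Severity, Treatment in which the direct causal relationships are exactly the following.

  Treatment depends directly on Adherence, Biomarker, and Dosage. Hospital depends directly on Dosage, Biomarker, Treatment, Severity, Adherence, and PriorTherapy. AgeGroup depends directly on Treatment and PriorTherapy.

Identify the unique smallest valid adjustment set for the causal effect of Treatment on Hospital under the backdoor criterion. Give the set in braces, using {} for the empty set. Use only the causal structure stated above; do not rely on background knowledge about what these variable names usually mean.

{Adherence, Biomarker, Dosage}

Variables eligible for adjustment (non-descendants of Treatment, excluding Treatment and Hospital): {Adherence, Biomarker, Dosage, PriorTherapy, Severity}.
Backdoor paths from Treatment to Hospital:
  P1: Treatment <- Dosage -> Hospital
  P2: Treatment <- Adherence -> Hospital
  P3: Treatment <- Biomarker -> Hospital
The empty set is not sufficient: P1 (Treatment <- Dosage -> Hospital) has no collider blocking it and no conditioned non-collider, so it is open.
Try {Adherence, Biomarker, Dosage}:
  P1: blocked at fork node Dosage ∈ conditioning set.
  P2: blocked at fork node Adherence ∈ conditioning set.
  P3: blocked at fork node Biomarker ∈ conditioning set.
{Adherence, Biomarker, Dosage} contains no descendant of Treatment and blocks every backdoor path.
Every element of {Adherence, Biomarker, Dosage} is needed (dropping Adherence leaves P2 open; dropping Biomarker leaves P3 open; dropping Dosage leaves P1 open), so no proper subset is valid.
Among all size-3 subsets of the eligible variables, only {Adherence, Biomarker, Dosage} blocks every backdoor path, so it is the unique smallest valid adjustment set.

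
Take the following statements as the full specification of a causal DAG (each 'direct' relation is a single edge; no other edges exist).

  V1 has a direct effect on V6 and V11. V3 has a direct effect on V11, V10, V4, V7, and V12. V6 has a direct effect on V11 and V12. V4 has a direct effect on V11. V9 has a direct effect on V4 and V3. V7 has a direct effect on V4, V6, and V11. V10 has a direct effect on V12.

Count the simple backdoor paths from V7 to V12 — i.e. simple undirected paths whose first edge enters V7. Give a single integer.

8

A backdoor path from V7 to V12 is any simple undirected path whose first edge points into V7 (i.e. leaves V7 via a parent).
Parents of V7: {V3}.
Enumerating:
  P1: V7 <- V3 <- V9 -> V4 -> V11 <- V1 -> V6 -> V12
  P2: V7 <- V3 <- V9 -> V4 -> V11 <- V6 -> V12
  P3: V7 <- V3 -> V10 -> V12
  P4: V7 <- V3 -> V4 -> V11 <- V1 -> V6 -> V12
  P5: V7 <- V3 -> V4 -> V11 <- V6 -> V12
  P6: V7 <- V3 -> V11 <- V1 -> V6 -> V12
  P7: V7 <- V3 -> V11 <- V6 -> V12
  P8: V7 <- V3 -> V12
That exhausts the simple backdoor paths. Count: 8.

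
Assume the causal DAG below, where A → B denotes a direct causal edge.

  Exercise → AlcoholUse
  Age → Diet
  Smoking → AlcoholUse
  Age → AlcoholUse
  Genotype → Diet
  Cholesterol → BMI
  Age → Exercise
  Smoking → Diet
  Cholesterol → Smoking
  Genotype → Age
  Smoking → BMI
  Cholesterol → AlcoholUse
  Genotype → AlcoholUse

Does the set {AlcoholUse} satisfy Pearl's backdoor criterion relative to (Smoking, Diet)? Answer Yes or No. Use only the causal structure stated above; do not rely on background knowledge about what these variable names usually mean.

No

Backdoor paths from Smoking to Diet (paths whose first edge points into Smoking):
  P1: Smoking <- Cholesterol -> AlcoholUse <- Genotype -> Age -> Diet
  P2: Smoking <- Cholesterol -> AlcoholUse <- Genotype -> Diet
  P3: Smoking <- Cholesterol -> AlcoholUse <- Age <- Genotype -> Diet
  P4: Smoking <- Cholesterol -> AlcoholUse <- Age -> Diet
  P5: Smoking <- Cholesterol -> AlcoholUse <- Exercise <- Age <- Genotype -> Diet
  P6: Smoking <- Cholesterol -> AlcoholUse <- Exercise <- Age -> Diet
Condition 1 (no descendant of Smoking in the set): FAILS — AlcoholUse is a descendant of Smoking.
Condition 2 (every backdoor path blocked by {AlcoholUse}):
  P1: open — collider(s) AlcoholUse are conditioned on (or have a conditioned descendant) and no non-collider on the path is in the set.
  P2: open — collider(s) AlcoholUse are conditioned on (or have a conditioned descendant) and no non-collider on the path is in the set.
  P3: open — collider(s) AlcoholUse are conditioned on (or have a conditioned descendant) and no non-collider on the path is in the set.
  P4: open — collider(s) AlcoholUse are conditioned on (or have a conditioned descendant) and no non-collider on the path is in the set.
  P5: open — collider(s) AlcoholUse are conditioned on (or have a conditioned descendant) and no non-collider on the path is in the set.
  P6: open — collider(s) AlcoholUse are conditioned on (or have a conditioned descendant) and no non-collider on the path is in the set.
{AlcoholUse} does not satisfy the backdoor criterion.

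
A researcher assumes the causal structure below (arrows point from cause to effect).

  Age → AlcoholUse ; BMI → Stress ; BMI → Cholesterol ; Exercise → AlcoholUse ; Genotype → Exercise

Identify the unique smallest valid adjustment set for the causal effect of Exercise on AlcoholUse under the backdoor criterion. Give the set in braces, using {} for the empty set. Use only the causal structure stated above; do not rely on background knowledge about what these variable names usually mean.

{}

Variables eligible for adjustment (non-descendants of Exercise, excluding Exercise and AlcoholUse): {Age, BMI, Cholesterol, Genotype, Stress}.
Backdoor paths from Exercise to AlcoholUse:
  (none)
With no backdoor paths the empty set already satisfies the criterion, and it is trivially minimal.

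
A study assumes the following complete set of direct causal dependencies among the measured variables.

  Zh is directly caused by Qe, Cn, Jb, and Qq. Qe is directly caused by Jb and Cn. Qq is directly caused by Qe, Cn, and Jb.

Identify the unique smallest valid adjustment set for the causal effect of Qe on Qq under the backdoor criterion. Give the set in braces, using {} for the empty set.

Variables eligible for adjustment (non-descendants of Qe, excluding Qe and Qq): {Cn, Jb}.
Backdoor paths from Qe to Qq:
  P1: Qe <- Cn -> Qq
  P2: Qe <- Cn -> Zh <- Jb -> Qq
  P3: Qe <- Cn -> Zh <- Qq
  P4: Qe <- Jb -> Qq
  P5: Qe <- Jb -> Zh <- Cn -> Qq
  P6: Qe <- Jb -> Zh <- Qq
The empty set is not sufficient: P1 (Qe <- Cn -> Qq) has no collider blocking it and no conditioned non-collider, so it is open.
Try {Cn, Jb}:
  P1: blocked at fork node Cn ∈ conditioning set.
  P2: blocked at fork node Cn ∈ conditioning set.
  P3: blocked at fork node Cn ∈ conditioning set.
  P4: blocked at fork node Jb ∈ conditioning set.
  P5: blocked at fork node Jb ∈ conditioning set.
  P6: blocked at fork node Jb ∈ conditioning set.
{Cn, Jb} contains no descendant of Qe and blocks every backdoor path.
Every element of {Cn, Jb} is needed (dropping Cn leaves P1 open; dropping Jb leaves P4 open), so no proper subset is valid.
Among all size-2 subsets of the eligible variables, only {Cn, Jb} blocks every backdoor path, so it is the unique smallest valid adjustment set.

{Cn, Jb}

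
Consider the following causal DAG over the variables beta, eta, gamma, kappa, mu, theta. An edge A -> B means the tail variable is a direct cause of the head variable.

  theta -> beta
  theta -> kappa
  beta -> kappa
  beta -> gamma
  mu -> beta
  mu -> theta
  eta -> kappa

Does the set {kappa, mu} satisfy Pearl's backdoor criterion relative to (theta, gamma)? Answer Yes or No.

No

Backdoor paths from theta to gamma (paths whose first edge points into theta):
  P1: theta <- mu -> beta -> gamma
Condition 1 (no descendant of theta in the set): FAILS — kappa is a descendant of theta.
Condition 2 (every backdoor path blocked by {kappa, mu}):
  P1: blocked at fork node mu ∈ conditioning set.
{kappa, mu} does not satisfy the backdoor criterion.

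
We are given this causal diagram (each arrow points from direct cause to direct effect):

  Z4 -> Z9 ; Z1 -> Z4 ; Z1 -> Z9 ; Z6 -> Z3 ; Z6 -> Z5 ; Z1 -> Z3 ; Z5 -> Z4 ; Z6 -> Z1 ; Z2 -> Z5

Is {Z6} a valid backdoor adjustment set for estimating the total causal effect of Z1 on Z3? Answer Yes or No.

Yes

Backdoor paths from Z1 to Z3 (paths whose first edge points into Z1):
  P1: Z1 <- Z6 -> Z3
Condition 1 (no descendant of Z1 in the set): holds — descendants of Z1 are {Z3, Z4, Z9}; none are in {Z6}.
Condition 2 (every backdoor path blocked by {Z6}):
  P1: blocked at fork node Z6 ∈ conditioning set.
{Z6} satisfies the backdoor criterion.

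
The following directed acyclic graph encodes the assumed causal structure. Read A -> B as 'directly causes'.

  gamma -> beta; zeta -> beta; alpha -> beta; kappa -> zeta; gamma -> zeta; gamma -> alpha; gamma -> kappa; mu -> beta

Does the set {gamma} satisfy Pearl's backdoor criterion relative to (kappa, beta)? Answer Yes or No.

Yes

Backdoor paths from kappa to beta (paths whose first edge points into kappa):
  P1: kappa <- gamma -> alpha -> beta
  P2: kappa <- gamma -> zeta -> beta
  P3: kappa <- gamma -> beta
Condition 1 (no descendant of kappa in the set): holds — descendants of kappa are {beta, zeta}; none are in {gamma}.
Condition 2 (every backdoor path blocked by {gamma}):
  P1: blocked at fork node gamma ∈ conditioning set.
  P2: blocked at fork node gamma ∈ conditioning set.
  P3: blocked at fork node gamma ∈ conditioning set.
{gamma} satisfies the backdoor criterion.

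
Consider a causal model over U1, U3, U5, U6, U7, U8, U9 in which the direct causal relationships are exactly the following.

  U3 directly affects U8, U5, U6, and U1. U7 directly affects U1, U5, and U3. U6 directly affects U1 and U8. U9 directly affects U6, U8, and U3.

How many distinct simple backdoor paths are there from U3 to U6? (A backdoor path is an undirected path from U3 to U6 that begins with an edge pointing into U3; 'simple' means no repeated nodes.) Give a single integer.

A backdoor path from U3 to U6 is any simple undirected path whose first edge points into U3 (i.e. leaves U3 via a parent).
Parents of U3: {U7, U9}.
Enumerating:
  P1: U3 <- U7 -> U1 <- U6
  P2: U3 <- U9 -> U6
  P3: U3 <- U9 -> U8 <- U6
That exhausts the simple backdoor paths. Count: 3.

3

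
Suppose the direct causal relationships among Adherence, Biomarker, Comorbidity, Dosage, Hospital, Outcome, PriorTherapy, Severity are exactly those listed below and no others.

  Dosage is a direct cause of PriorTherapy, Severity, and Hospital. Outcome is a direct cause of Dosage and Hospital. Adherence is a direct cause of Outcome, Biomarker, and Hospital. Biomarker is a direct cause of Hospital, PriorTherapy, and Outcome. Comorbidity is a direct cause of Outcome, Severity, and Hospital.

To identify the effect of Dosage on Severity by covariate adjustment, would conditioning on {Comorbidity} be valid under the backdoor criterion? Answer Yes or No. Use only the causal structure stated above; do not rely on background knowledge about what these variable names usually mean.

Backdoor paths from Dosage to Severity (paths whose first edge points into Dosage):
  P1: Dosage <- Outcome <- Comorbidity -> Severity
  P2: Dosage <- Outcome <- Adherence -> Biomarker -> Hospital <- Comorbidity -> Severity
  P3: Dosage <- Outcome <- Adherence -> Hospital <- Comorbidity -> Severity
  P4: Dosage <- Outcome <- Biomarker <- Adherence -> Hospital <- Comorbidity -> Severity
  P5: Dosage <- Outcome <- Biomarker -> Hospital <- Comorbidity -> Severity
  P6: Dosage <- Outcome -> Hospital <- Comorbidity -> Severity
Condition 1 (no descendant of Dosage in the set): holds — descendants of Dosage are {Hospital, PriorTherapy, Severity}; none are in {Comorbidity}.
Condition 2 (every backdoor path blocked by {Comorbidity}):
  P1: blocked at fork node Comorbidity ∈ conditioning set.
  P2: blocked at collider Hospital (neither it nor any descendant is in the conditioning set).
  P3: blocked at collider Hospital (neither it nor any descendant is in the conditioning set).
  P4: blocked at collider Hospital (neither it nor any descendant is in the conditioning set).
  P5: blocked at collider Hospital (neither it nor any descendant is in the conditioning set).
  P6: blocked at collider Hospital (neither it nor any descendant is in the conditioning set).
{Comorbidity} satisfies the backdoor criterion.

Yes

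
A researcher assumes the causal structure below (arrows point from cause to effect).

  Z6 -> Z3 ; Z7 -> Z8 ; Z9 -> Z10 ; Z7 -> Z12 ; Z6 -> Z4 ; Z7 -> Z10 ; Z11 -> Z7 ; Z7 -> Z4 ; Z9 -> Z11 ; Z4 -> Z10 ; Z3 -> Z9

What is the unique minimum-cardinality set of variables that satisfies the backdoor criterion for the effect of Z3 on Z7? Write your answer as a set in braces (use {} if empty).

{}

Variables eligible for adjustment (non-descendants of Z3, excluding Z3 and Z7): {Z6}.
Backdoor paths from Z3 to Z7:
  P1: Z3 <- Z6 -> Z4 <- Z7
  P2: Z3 <- Z6 -> Z4 -> Z10 <- Z9 -> Z11 -> Z7
  P3: Z3 <- Z6 -> Z4 -> Z10 <- Z7
Each backdoor path contains an unconditioned collider, so every path is already blocked with the empty conditioning set:
  P1: blocked at collider Z4 (neither it nor any descendant is in the conditioning set).
  P2: blocked at collider Z10 (neither it nor any descendant is in the conditioning set).
  P3: blocked at collider Z10 (neither it nor any descendant is in the conditioning set).
The empty set is therefore the unique smallest valid set.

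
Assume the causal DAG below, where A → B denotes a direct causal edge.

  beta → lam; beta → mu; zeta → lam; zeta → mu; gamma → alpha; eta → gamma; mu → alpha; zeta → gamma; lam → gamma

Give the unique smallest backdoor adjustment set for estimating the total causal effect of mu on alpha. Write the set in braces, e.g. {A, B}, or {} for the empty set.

{gamma}

Variables eligible for adjustment (non-descendants of mu, excluding mu and alpha): {beta, eta, gamma, lam, zeta}.
Backdoor paths from mu to alpha:
  P1: mu <- beta -> lam <- zeta -> gamma -> alpha
  P2: mu <- beta -> lam -> gamma -> alpha
  P3: mu <- zeta -> lam -> gamma -> alpha
  P4: mu <- zeta -> gamma -> alpha
The empty set is not sufficient: P2 (mu <- beta -> lam -> gamma -> alpha) has no collider blocking it and no conditioned non-collider, so it is open.
Try {gamma}:
  P1: blocked at chain node gamma ∈ conditioning set.
  P2: blocked at chain node gamma ∈ conditioning set.
  P3: blocked at chain node gamma ∈ conditioning set.
  P4: blocked at chain node gamma ∈ conditioning set.
{gamma} contains no descendant of mu and blocks every backdoor path.
No other singleton works — e.g. {beta} leaves P3 open — so {gamma} is the unique smallest valid adjustment set.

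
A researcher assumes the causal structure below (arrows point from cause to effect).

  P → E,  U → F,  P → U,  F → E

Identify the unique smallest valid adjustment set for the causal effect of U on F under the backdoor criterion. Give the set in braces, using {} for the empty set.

{}

Variables eligible for adjustment (non-descendants of U, excluding U and F): {P}.
Backdoor paths from U to F:
  P1: U <- P -> E <- F
Each backdoor path contains an unconditioned collider, so every path is already blocked with the empty conditioning set:
  P1: blocked at collider E (neither it nor any descendant is in the conditioning set).
The empty set is therefore the unique smallest valid set.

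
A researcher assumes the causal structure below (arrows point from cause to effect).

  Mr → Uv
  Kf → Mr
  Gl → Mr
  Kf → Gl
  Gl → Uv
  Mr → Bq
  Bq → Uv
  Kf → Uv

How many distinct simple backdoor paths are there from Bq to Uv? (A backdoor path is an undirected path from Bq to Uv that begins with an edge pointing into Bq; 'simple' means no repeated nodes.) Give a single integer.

5

A backdoor path from Bq to Uv is any simple undirected path whose first edge points into Bq (i.e. leaves Bq via a parent).
Parents of Bq: {Mr}.
Enumerating:
  P1: Bq <- Mr <- Kf -> Gl -> Uv
  P2: Bq <- Mr <- Kf -> Uv
  P3: Bq <- Mr <- Gl <- Kf -> Uv
  P4: Bq <- Mr <- Gl -> Uv
  P5: Bq <- Mr -> Uv
That exhausts the simple backdoor paths. Count: 5.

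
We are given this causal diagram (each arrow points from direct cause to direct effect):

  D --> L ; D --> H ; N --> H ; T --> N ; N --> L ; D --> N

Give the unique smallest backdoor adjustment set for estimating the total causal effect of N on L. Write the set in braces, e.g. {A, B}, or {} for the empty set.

Variables eligible for adjustment (non-descendants of N, excluding N and L): {D, T}.
Backdoor paths from N to L:
  P1: N <- D -> L
The empty set is not sufficient: P1 (N <- D -> L) has no collider blocking it and no conditioned non-collider, so it is open.
Try {D}:
  P1: blocked at fork node D ∈ conditioning set.
{D} contains no descendant of N and blocks every backdoor path.
No other singleton works — e.g. {T} leaves P1 open — so {D} is the unique smallest valid adjustment set.

{D}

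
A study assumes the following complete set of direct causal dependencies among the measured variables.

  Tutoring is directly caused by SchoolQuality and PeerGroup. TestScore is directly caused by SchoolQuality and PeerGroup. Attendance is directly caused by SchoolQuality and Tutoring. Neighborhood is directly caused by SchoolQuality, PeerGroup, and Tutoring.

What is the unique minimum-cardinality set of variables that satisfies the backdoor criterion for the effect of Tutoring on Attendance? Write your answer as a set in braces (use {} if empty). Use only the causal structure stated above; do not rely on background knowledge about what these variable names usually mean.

Variables eligible for adjustment (non-descendants of Tutoring, excluding Tutoring and Attendance): {PeerGroup, SchoolQuality, TestScore}.
Backdoor paths from Tutoring to Attendance:
  P1: Tutoring <- SchoolQuality -> Attendance
  P2: Tutoring <- PeerGroup -> TestScore <- SchoolQuality -> Attendance
  P3: Tutoring <- PeerGroup -> Neighborhood <- SchoolQuality -> Attendance
The empty set is not sufficient: P1 (Tutoring <- SchoolQuality -> Attendance) has no collider blocking it and no conditioned non-collider, so it is open.
Try {SchoolQuality}:
  P1: blocked at fork node SchoolQuality ∈ conditioning set.
  P2: blocked at collider TestScore (neither it nor any descendant is in the conditioning set).
  P3: blocked at collider Neighborhood (neither it nor any descendant is in the conditioning set).
{SchoolQuality} contains no descendant of Tutoring and blocks every backdoor path.
No other singleton works — e.g. {PeerGroup} leaves P1 open — so {SchoolQuality} is the unique smallest valid adjustment set.

{SchoolQuality}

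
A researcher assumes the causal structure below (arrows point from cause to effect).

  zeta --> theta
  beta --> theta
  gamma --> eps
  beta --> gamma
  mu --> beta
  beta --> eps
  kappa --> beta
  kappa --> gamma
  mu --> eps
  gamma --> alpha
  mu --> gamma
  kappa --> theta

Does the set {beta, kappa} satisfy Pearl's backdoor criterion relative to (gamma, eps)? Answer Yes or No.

Backdoor paths from gamma to eps (paths whose first edge points into gamma):
  P1: gamma <- kappa -> beta <- mu -> eps
  P2: gamma <- kappa -> beta -> eps
  P3: gamma <- kappa -> theta <- beta <- mu -> eps
  P4: gamma <- kappa -> theta <- beta -> eps
  P5: gamma <- mu -> beta -> eps
  P6: gamma <- mu -> eps
  P7: gamma <- beta <- mu -> eps
  P8: gamma <- beta -> eps
Condition 1 (no descendant of gamma in the set): holds — descendants of gamma are {alpha, eps}; none are in {beta, kappa}.
Condition 2 (every backdoor path blocked by {beta, kappa}):
  P1: blocked at fork node kappa ∈ conditioning set.
  P2: blocked at fork node kappa ∈ conditioning set.
  P3: blocked at fork node kappa ∈ conditioning set.
  P4: blocked at fork node kappa ∈ conditioning set.
  P5: blocked at chain node beta ∈ conditioning set.
  P6: open — no interior node is in the conditioning set.
  P7: blocked at chain node beta ∈ conditioning set.
  P8: blocked at fork node beta ∈ conditioning set.
{beta, kappa} does not satisfy the backdoor criterion.

No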